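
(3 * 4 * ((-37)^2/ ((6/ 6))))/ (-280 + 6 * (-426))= -4107/ 709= -5.79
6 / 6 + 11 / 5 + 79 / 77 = 1627 / 385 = 4.23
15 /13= 1.15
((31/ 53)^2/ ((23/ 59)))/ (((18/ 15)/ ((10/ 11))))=1417475/ 2132031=0.66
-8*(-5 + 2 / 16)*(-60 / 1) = -2340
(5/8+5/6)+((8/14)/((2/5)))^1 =485/168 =2.89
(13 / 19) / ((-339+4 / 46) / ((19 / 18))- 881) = -299 / 525307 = -0.00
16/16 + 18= 19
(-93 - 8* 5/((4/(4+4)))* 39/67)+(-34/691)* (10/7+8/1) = -140.03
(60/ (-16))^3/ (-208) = 3375/ 13312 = 0.25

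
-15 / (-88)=15 / 88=0.17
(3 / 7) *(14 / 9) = 2 / 3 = 0.67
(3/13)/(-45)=-1/195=-0.01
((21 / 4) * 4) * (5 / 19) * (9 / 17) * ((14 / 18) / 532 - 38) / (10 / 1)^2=-545811 / 490960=-1.11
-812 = -812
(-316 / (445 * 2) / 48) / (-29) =79 / 309720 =0.00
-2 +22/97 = -172/97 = -1.77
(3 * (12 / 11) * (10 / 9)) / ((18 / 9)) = 20 / 11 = 1.82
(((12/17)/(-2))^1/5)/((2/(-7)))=21/85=0.25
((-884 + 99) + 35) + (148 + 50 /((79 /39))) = -45608 /79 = -577.32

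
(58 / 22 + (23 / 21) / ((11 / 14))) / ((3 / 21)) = 931 / 33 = 28.21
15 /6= 5 /2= 2.50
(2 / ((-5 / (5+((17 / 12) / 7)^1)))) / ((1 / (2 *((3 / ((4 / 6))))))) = -1311 / 70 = -18.73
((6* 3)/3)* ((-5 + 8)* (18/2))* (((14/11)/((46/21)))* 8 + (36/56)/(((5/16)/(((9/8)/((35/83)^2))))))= 31038758874/10847375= 2861.41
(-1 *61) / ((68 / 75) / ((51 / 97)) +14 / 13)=-21.78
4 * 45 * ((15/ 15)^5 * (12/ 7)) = 2160/ 7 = 308.57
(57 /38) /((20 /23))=69 /40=1.72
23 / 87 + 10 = 893 / 87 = 10.26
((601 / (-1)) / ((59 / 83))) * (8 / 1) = -6763.80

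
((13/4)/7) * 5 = 65/28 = 2.32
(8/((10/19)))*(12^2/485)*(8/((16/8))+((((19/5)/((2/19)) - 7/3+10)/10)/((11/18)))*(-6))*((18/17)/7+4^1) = -8277100416/11336875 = -730.10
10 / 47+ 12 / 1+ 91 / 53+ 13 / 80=14.09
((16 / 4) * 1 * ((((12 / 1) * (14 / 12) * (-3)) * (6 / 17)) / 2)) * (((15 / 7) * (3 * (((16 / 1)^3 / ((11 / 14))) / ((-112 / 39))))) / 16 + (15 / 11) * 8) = 21299.68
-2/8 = -1/4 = -0.25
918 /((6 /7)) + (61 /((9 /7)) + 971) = 18805 /9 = 2089.44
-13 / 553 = -0.02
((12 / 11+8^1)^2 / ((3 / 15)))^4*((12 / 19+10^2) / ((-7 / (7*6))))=-71700000000000000000000 / 4072818739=-17604515347914.68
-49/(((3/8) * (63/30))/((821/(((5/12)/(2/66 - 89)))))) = 1079884288/99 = 10907922.10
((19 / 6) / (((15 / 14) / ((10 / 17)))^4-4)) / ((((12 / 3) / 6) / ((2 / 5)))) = 5839232 / 21532885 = 0.27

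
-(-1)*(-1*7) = -7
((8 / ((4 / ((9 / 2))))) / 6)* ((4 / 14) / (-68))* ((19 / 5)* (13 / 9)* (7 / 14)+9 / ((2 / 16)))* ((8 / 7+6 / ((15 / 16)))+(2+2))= -97061 / 17850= -5.44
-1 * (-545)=545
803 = 803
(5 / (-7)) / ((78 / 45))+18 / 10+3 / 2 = 1314 / 455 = 2.89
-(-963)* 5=4815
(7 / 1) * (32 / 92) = 56 / 23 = 2.43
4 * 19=76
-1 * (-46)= 46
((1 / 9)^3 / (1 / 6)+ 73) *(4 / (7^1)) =70964 / 1701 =41.72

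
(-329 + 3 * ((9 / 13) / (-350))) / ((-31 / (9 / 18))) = 1496977 / 282100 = 5.31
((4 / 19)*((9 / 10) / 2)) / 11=9 / 1045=0.01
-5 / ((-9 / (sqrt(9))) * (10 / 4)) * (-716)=-1432 / 3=-477.33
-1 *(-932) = 932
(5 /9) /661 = 0.00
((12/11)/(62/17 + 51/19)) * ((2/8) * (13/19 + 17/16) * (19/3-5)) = 9027/89980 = 0.10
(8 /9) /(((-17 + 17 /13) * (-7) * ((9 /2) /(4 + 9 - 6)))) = 52 /4131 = 0.01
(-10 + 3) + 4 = -3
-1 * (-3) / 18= 1 / 6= 0.17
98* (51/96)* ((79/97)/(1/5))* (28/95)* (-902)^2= 93696467249/1843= 50839103.23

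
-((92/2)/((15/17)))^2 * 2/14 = -611524/1575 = -388.27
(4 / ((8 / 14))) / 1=7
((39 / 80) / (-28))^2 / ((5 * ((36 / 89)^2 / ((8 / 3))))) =1338649 / 1354752000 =0.00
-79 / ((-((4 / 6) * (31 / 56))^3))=46823616 / 29791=1571.74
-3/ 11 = -0.27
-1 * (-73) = 73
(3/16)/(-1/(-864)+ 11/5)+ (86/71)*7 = 8.56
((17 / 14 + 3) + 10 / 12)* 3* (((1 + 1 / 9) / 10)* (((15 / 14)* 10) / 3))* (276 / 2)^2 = 5607400 / 49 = 114436.73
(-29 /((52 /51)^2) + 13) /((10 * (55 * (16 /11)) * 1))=-40277 /2163200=-0.02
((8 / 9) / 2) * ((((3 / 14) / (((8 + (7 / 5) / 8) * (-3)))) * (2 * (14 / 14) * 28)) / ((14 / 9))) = -320 / 2289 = -0.14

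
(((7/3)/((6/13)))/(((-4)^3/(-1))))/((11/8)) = 91/1584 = 0.06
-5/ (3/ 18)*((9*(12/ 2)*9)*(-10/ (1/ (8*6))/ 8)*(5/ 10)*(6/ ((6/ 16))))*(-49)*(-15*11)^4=-254173704246000000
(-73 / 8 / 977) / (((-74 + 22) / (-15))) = -1095 / 406432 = -0.00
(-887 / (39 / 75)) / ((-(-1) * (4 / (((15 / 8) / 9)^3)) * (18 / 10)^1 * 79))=-13859375 / 511100928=-0.03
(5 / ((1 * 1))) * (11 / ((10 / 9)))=99 / 2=49.50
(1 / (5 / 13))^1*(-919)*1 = -11947 / 5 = -2389.40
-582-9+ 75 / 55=-6486 / 11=-589.64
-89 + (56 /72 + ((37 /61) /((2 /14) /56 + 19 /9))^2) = -164135632766762 /1862217766161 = -88.14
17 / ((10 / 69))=1173 / 10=117.30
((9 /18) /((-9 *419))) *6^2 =-2 /419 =-0.00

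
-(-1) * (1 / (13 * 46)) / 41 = 1 / 24518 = 0.00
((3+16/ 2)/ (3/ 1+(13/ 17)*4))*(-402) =-75174/ 103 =-729.84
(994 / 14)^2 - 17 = 5024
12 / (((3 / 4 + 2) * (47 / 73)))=3504 / 517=6.78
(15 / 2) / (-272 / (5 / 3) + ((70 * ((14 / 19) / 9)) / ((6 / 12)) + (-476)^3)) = -12825 / 184424060432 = -0.00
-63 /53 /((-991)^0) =-63 /53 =-1.19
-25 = -25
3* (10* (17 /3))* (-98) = -16660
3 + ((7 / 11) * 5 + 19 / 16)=7.37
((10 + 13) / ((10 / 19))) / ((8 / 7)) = 3059 / 80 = 38.24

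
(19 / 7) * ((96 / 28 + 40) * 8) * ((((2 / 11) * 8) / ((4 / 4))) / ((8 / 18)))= 1663488 / 539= 3086.25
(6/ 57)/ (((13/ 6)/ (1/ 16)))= 3/ 988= 0.00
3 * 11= 33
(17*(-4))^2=4624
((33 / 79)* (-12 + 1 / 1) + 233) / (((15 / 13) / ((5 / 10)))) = 117286 / 1185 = 98.98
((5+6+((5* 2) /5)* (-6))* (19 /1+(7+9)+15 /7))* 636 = -165360 /7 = -23622.86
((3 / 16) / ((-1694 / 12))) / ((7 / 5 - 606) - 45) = 45 / 22008448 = 0.00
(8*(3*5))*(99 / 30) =396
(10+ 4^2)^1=26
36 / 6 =6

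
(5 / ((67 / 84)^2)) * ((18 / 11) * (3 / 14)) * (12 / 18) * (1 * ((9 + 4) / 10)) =117936 / 49379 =2.39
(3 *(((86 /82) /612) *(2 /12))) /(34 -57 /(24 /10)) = 43 /514386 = 0.00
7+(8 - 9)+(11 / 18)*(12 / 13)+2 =334 / 39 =8.56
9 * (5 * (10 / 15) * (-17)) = -510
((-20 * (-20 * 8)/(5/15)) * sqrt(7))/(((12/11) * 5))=1760 * sqrt(7)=4656.52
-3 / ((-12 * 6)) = 1 / 24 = 0.04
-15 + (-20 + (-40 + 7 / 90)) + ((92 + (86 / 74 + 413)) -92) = 1129669 / 3330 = 339.24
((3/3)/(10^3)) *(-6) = -3/500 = -0.01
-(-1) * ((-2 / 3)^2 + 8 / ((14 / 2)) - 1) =37 / 63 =0.59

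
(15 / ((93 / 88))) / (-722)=-220 / 11191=-0.02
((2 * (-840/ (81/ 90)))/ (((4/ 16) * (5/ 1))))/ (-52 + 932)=-56/ 33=-1.70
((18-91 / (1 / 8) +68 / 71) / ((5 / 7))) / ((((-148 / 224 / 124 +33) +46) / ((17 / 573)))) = -0.37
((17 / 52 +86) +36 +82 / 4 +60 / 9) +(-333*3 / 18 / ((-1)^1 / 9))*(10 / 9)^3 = 1171889 / 1404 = 834.68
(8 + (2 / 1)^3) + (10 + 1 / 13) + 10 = 469 / 13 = 36.08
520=520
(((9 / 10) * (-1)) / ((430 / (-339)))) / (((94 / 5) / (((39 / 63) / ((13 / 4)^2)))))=2034 / 919555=0.00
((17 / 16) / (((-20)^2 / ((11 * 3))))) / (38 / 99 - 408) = -55539 / 258265600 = -0.00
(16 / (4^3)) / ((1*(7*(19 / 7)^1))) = 1 / 76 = 0.01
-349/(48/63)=-7329/16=-458.06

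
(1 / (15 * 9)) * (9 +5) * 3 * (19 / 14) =19 / 45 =0.42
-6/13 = -0.46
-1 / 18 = -0.06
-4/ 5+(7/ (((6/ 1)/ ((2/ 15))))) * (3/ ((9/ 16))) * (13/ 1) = 1348/ 135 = 9.99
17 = 17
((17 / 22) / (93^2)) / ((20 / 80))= 34 / 95139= 0.00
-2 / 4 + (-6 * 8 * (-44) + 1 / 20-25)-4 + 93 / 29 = 1209739 / 580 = 2085.76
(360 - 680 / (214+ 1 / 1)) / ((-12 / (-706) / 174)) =157076528 / 43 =3652942.51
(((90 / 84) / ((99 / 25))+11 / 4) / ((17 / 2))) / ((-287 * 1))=-2791 / 2254098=-0.00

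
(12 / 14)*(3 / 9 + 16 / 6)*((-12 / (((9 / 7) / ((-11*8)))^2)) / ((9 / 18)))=-867328 / 3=-289109.33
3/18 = 1/6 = 0.17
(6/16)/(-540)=-1/1440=-0.00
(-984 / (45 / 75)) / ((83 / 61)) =-100040 / 83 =-1205.30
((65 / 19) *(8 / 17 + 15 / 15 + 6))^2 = 68145025 / 104329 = 653.17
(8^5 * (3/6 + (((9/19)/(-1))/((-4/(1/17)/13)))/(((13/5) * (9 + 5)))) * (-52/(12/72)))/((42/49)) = -5993449.81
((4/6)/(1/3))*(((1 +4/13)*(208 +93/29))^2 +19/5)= 108425557152/710645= 152573.45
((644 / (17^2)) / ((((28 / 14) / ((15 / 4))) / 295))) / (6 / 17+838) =101775 / 69224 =1.47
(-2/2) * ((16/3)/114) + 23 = 3925/171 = 22.95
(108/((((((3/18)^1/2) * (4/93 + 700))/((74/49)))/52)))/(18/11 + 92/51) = 42.26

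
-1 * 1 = -1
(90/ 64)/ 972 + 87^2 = 26158469/ 3456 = 7569.00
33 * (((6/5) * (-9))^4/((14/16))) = 2244806784/4375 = 513098.69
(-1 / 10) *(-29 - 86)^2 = -1322.50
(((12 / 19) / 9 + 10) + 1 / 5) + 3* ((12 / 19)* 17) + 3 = 12962 / 285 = 45.48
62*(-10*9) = -5580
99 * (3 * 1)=297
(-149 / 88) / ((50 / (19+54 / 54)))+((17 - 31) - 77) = -91.68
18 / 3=6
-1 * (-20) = 20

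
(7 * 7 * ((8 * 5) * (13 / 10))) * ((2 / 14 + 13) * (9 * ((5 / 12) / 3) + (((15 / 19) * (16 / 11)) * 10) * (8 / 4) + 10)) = 239481060 / 209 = 1145842.39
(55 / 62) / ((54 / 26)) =715 / 1674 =0.43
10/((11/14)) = 140/11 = 12.73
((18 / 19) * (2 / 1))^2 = 1296 / 361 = 3.59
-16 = -16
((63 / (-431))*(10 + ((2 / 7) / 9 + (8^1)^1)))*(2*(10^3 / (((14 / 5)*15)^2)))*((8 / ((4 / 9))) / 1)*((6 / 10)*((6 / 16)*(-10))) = 2556000 / 21119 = 121.03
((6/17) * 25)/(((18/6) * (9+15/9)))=0.28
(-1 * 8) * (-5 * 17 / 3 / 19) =680 / 57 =11.93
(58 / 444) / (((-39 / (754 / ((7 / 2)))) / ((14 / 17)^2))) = -47096 / 96237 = -0.49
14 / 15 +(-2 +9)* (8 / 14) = 74 / 15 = 4.93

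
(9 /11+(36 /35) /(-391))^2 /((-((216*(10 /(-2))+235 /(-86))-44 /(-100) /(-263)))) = 113634546150366 /184982134413600293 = 0.00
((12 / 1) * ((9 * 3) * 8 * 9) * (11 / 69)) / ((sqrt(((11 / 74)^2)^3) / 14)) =44114305536 / 2783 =15851349.46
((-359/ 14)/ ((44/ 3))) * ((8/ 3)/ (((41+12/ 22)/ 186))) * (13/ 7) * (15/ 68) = -6510465/ 761362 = -8.55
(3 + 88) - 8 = 83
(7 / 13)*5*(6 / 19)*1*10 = 2100 / 247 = 8.50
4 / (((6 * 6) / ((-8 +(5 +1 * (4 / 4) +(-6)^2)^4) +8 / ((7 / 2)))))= 21781832 / 63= 345743.37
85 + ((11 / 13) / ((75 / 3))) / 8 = 221011 / 2600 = 85.00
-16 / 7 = -2.29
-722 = -722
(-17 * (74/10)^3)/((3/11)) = -9472111/375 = -25258.96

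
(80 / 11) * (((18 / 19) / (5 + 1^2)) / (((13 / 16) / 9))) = 34560 / 2717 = 12.72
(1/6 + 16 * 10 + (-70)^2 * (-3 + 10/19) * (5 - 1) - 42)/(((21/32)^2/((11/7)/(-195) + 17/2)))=-2517164886784/2639385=-953693.72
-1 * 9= -9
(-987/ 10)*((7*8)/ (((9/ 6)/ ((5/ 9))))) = -18424/ 9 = -2047.11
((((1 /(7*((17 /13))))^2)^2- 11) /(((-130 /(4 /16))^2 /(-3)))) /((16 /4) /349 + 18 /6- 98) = -230951926479 /179759216407519840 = -0.00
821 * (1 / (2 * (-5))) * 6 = -2463 / 5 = -492.60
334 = 334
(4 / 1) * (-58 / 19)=-232 / 19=-12.21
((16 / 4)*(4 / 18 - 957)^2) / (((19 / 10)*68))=741493210 / 26163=28341.29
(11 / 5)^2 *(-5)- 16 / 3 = -443 / 15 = -29.53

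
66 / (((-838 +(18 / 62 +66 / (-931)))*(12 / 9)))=-2857239 / 48358370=-0.06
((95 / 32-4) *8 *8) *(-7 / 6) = 77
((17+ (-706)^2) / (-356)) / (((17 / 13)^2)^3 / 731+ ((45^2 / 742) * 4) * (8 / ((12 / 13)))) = -38381919764587581 / 2593684134270332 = -14.80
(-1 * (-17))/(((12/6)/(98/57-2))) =-136/57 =-2.39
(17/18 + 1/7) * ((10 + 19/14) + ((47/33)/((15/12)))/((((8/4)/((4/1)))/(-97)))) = -66359101/291060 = -227.99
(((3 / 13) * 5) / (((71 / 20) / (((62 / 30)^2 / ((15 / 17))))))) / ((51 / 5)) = 3844 / 24921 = 0.15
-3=-3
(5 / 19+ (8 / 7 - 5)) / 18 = -239 / 1197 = -0.20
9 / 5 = 1.80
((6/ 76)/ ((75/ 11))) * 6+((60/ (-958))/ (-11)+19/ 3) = 48117106/ 7508325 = 6.41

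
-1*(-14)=14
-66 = -66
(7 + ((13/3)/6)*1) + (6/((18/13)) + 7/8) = 931/72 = 12.93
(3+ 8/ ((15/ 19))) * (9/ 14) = 591/ 70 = 8.44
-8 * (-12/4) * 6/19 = 144/19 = 7.58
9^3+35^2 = 1954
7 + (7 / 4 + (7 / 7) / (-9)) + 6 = 14.64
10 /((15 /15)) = 10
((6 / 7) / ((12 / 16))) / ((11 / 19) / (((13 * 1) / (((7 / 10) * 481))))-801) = -1520 / 1045387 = -0.00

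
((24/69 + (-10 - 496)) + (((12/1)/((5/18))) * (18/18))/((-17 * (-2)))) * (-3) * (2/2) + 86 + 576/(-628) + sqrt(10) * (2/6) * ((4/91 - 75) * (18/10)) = 490551976/306935 - 20463 * sqrt(10)/455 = 1456.01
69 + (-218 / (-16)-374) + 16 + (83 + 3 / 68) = -26157 / 136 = -192.33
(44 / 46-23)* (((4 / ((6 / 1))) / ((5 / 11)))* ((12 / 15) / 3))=-14872 / 1725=-8.62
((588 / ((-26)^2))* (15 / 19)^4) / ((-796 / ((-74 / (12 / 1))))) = 91783125 / 35062604408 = 0.00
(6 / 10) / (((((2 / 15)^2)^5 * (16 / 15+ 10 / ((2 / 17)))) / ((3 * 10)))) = 117774198.08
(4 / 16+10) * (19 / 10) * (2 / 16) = 779 / 320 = 2.43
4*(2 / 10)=4 / 5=0.80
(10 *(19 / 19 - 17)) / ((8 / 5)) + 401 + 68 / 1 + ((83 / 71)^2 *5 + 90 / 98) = 93060971 / 247009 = 376.75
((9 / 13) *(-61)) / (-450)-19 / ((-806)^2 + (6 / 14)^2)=1941157403 / 20690912450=0.09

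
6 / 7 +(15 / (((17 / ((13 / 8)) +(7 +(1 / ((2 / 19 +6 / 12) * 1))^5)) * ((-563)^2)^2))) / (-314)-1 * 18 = -89814729118427834800379 / 5239192531908285482462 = -17.14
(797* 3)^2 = 5716881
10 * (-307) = -3070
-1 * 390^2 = -152100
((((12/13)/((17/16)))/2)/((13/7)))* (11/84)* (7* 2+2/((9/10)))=12848/25857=0.50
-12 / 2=-6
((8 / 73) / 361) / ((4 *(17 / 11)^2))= 0.00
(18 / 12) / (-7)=-3 / 14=-0.21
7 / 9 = 0.78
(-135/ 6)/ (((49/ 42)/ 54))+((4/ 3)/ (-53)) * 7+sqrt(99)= -1159306/ 1113+3 * sqrt(11)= -1031.65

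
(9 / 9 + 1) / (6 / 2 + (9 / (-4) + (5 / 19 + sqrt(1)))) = 152 / 153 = 0.99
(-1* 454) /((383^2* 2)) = -227 /146689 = -0.00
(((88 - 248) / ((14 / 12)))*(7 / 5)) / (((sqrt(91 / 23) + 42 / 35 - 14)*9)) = 1600*sqrt(2093) / 275799 + 471040 / 275799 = 1.97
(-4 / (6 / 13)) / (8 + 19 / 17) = -442 / 465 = -0.95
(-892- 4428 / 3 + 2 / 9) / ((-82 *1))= 10655 / 369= 28.88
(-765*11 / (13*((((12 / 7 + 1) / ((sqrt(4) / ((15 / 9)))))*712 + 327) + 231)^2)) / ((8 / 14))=-25977105 / 107832891088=-0.00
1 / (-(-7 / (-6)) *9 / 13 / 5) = -130 / 21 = -6.19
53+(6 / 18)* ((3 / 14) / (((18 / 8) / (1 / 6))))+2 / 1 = 10396 / 189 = 55.01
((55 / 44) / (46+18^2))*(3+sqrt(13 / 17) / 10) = sqrt(221) / 50320+3 / 296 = 0.01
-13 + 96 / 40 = -53 / 5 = -10.60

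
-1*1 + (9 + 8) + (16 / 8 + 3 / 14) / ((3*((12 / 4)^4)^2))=4409023 / 275562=16.00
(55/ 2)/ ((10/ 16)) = 44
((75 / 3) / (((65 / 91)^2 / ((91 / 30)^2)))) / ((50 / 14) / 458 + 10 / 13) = 8455820191 / 14573250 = 580.23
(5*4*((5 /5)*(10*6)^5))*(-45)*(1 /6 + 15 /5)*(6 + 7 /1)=-28810080000000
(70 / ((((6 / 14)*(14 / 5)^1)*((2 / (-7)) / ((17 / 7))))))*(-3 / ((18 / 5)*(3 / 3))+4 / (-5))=29155 / 36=809.86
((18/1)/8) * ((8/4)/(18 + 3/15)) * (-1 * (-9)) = 405/182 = 2.23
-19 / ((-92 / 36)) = 171 / 23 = 7.43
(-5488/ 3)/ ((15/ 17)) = -93296/ 45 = -2073.24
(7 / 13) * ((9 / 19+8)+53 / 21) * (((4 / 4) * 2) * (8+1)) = 26328 / 247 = 106.59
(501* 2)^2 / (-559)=-1004004 / 559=-1796.07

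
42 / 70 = 0.60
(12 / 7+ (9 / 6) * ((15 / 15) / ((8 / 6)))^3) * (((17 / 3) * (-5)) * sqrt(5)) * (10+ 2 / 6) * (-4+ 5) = -1847135 * sqrt(5) / 2688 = -1536.58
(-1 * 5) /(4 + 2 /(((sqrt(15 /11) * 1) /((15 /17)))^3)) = -1.03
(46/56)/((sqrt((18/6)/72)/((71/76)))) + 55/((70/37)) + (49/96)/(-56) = 1633*sqrt(6)/1064 + 156239/5376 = 32.82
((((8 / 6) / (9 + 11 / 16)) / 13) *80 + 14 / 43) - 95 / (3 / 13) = -21340357 / 51987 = -410.49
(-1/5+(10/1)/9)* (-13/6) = -533/270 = -1.97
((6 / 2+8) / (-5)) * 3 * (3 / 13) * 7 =-10.66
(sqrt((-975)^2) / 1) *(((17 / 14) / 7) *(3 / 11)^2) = 149175 / 11858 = 12.58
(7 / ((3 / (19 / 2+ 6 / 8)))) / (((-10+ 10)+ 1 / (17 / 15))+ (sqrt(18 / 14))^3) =-8367485 / 534024+ 580601*sqrt(7) / 59336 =10.22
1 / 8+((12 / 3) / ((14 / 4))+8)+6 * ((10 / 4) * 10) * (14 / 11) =123309 / 616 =200.18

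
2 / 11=0.18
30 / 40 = 3 / 4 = 0.75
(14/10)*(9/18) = 7/10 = 0.70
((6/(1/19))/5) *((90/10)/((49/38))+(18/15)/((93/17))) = 6233064/37975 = 164.14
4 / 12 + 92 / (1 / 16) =4417 / 3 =1472.33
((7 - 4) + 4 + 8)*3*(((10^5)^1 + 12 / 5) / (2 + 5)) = 4500108 / 7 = 642872.57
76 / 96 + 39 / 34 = 791 / 408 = 1.94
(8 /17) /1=8 /17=0.47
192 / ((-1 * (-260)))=48 / 65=0.74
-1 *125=-125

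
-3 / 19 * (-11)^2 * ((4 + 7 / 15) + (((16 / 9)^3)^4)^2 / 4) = -11983475135800489129502676577529 / 2525937364100962812339765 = -4744169.55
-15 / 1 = -15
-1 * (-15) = 15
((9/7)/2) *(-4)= -18/7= -2.57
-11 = -11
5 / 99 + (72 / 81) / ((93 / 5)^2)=45445 / 856251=0.05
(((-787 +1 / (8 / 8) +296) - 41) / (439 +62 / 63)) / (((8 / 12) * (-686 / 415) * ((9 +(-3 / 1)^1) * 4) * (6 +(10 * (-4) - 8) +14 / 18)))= -17849565 / 16124918432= -0.00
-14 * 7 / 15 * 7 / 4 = -343 / 30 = -11.43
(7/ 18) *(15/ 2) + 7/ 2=77/ 12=6.42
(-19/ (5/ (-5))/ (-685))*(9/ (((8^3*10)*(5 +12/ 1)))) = -171/ 59622400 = -0.00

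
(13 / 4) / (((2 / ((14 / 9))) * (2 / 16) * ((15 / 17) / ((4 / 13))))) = 952 / 135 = 7.05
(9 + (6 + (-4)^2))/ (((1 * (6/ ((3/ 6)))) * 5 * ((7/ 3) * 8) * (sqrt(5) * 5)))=31 * sqrt(5)/ 28000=0.00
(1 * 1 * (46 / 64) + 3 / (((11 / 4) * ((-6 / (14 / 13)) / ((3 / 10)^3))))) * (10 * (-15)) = -1224303 / 11440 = -107.02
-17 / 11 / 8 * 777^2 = -10263393 / 88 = -116629.47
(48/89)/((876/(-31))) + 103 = 669067/6497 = 102.98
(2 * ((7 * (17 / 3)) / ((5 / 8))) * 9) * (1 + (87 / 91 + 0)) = 145248 / 65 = 2234.58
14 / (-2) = -7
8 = 8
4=4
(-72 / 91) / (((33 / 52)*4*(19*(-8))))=3 / 1463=0.00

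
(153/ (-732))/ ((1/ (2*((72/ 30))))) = -306/ 305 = -1.00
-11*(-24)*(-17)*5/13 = -22440/13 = -1726.15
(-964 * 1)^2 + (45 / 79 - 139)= 73403448 / 79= 929157.57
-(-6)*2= 12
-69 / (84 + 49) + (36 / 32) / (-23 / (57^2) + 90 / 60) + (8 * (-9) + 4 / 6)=-1100804717 / 15482796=-71.10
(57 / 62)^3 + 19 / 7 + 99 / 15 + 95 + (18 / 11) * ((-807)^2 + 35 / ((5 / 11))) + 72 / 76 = 1858278663073347 / 1743369320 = 1065912.22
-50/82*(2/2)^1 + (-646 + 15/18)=-158861/246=-645.78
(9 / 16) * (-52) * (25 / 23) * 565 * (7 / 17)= -7396.66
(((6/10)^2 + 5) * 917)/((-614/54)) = -3317706/7675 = -432.27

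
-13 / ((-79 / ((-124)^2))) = 2530.23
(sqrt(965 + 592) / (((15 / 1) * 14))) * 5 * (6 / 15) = 0.38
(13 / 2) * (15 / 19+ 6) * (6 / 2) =5031 / 38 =132.39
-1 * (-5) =5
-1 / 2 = -0.50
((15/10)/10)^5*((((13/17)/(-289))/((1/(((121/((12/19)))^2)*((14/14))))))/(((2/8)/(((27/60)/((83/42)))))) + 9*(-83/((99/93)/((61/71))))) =-2140142963634279/40764851072000000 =-0.05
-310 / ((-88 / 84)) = 295.91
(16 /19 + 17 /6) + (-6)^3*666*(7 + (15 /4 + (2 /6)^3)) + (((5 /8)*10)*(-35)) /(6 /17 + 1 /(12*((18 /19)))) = -286496719619 /184566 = -1552272.46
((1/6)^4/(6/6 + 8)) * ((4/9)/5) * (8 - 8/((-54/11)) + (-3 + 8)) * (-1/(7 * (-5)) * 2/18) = 79/223205220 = 0.00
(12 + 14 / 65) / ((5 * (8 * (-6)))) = -397 / 7800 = -0.05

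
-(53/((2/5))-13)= -239/2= -119.50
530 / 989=0.54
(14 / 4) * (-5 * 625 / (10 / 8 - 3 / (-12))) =-21875 / 3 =-7291.67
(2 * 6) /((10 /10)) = 12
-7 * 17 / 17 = -7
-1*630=-630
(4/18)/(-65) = -2/585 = -0.00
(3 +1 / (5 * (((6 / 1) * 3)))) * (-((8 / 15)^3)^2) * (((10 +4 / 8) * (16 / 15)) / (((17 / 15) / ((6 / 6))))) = -1989148672 / 2904609375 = -0.68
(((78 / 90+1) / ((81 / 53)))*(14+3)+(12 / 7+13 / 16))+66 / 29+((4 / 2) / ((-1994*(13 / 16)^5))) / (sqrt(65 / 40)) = 100893329 / 3946320- 2097152*sqrt(26) / 4812328573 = 25.56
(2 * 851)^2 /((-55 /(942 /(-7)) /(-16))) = -43660629888 /385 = -113404233.48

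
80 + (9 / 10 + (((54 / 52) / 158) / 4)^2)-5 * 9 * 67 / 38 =39961641607 / 25651009280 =1.56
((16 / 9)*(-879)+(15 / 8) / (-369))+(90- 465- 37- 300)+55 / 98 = -2274.11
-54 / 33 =-18 / 11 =-1.64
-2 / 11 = -0.18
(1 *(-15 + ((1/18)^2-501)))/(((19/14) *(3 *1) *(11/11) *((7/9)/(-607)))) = 98908.46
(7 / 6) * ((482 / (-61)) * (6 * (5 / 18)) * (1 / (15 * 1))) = -1687 / 1647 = -1.02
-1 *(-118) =118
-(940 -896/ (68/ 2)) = -913.65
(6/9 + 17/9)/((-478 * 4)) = -23/17208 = -0.00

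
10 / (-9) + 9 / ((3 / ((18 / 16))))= 163 / 72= 2.26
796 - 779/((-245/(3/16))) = 3122657/3920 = 796.60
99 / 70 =1.41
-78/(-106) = 39/53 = 0.74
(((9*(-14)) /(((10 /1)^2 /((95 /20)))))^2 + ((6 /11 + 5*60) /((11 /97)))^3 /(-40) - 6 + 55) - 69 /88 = -465379844.12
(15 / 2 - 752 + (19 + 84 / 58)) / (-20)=8399 / 232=36.20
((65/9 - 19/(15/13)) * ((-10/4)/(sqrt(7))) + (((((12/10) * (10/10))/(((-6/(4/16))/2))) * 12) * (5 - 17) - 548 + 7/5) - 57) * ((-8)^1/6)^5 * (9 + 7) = 16089088/405 - 3407872 * sqrt(7)/15309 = 39137.18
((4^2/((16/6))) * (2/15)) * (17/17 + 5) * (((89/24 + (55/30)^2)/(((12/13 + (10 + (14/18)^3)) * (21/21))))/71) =1607931/38331835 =0.04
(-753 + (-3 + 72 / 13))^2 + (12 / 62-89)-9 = 2950053208 / 5239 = 563094.71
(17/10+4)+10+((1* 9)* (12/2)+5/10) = 70.20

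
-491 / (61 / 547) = -268577 / 61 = -4402.90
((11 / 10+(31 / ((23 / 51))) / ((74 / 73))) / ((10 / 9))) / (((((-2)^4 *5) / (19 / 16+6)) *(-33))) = -879639 / 5209600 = -0.17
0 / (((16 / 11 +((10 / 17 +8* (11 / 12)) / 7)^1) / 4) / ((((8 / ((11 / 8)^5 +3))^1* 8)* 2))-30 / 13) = 0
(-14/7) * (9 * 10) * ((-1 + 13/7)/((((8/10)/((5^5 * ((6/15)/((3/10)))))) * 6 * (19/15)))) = -14062500/133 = -105733.08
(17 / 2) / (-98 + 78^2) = 17 / 11972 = 0.00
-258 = -258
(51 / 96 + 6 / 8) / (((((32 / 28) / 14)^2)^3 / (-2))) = -567492775241 / 65536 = -8659252.55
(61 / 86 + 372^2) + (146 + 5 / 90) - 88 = 53577350 / 387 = 138442.76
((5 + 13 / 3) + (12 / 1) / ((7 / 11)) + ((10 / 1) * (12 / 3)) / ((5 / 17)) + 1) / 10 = 3469 / 210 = 16.52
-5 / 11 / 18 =-0.03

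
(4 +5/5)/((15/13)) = 13/3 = 4.33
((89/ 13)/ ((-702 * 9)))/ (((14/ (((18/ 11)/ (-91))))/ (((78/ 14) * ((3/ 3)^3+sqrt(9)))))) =178/ 5738733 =0.00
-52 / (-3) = 52 / 3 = 17.33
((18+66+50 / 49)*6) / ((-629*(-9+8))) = 24996 / 30821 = 0.81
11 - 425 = -414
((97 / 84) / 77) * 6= 97 / 1078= 0.09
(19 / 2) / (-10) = -19 / 20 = -0.95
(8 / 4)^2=4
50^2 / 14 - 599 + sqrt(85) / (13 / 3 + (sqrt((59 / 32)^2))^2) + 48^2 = 3072 * sqrt(85) / 23755 + 13185 / 7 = 1884.76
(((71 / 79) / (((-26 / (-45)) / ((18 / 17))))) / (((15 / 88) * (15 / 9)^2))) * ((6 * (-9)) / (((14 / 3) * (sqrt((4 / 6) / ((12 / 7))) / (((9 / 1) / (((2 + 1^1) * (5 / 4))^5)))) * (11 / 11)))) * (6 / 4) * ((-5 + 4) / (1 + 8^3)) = 777351168 * sqrt(14) / 1269869453125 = 0.00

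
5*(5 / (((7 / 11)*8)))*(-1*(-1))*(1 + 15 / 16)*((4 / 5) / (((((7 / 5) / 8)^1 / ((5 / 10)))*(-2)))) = -10.87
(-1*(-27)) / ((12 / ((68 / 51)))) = 3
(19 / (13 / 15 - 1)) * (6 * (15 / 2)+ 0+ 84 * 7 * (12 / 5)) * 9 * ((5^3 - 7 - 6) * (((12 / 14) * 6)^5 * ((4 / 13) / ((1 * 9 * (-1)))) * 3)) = 2409071132639232 / 31213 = 77181659329.10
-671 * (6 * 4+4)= -18788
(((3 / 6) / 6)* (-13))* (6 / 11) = -13 / 22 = -0.59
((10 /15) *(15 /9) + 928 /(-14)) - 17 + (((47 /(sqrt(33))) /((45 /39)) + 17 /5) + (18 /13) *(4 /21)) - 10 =-362452 /4095 + 611 *sqrt(33) /495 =-81.42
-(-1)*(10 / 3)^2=100 / 9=11.11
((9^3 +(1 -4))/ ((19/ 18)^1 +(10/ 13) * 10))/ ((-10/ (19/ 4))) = -806949/ 20470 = -39.42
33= 33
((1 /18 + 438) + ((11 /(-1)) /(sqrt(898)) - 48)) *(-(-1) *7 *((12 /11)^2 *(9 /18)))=196588 /121 - 252 *sqrt(898) /4939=1623.17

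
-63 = -63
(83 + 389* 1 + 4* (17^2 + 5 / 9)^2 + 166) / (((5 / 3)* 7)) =27216622 / 945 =28800.66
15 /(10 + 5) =1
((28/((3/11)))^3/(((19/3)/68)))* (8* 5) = 79473264640/171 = 464755933.57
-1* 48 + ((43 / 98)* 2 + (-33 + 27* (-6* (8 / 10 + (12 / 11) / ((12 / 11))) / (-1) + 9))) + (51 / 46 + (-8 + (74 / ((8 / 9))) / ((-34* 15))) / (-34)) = 11877120561 / 26056240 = 455.83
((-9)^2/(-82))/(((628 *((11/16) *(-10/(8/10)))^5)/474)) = 161036107776/10123879755859375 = 0.00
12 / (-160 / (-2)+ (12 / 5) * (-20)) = 3 / 8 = 0.38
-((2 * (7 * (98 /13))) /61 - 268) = 266.27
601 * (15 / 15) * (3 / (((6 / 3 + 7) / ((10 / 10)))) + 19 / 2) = 35459 / 6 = 5909.83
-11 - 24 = -35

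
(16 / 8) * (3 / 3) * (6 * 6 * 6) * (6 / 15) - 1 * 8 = 824 / 5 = 164.80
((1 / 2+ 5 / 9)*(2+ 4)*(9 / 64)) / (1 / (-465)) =-26505 / 64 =-414.14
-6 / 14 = -3 / 7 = -0.43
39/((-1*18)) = -13/6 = -2.17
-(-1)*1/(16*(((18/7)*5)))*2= 7/720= 0.01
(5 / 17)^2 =25 / 289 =0.09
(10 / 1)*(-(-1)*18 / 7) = 180 / 7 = 25.71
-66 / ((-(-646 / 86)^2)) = 122034 / 104329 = 1.17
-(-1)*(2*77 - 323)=-169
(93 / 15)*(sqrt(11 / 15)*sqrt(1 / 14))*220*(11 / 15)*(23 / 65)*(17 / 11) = 266662*sqrt(2310) / 102375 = 125.19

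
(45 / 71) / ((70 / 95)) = 855 / 994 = 0.86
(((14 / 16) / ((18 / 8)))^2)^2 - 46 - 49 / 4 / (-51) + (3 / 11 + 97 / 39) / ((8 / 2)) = -11495832365 / 255196656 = -45.05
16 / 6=8 / 3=2.67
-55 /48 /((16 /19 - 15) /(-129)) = -44935 /4304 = -10.44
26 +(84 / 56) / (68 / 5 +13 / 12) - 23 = 2733 / 881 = 3.10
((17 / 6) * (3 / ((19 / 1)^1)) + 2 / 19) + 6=249 / 38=6.55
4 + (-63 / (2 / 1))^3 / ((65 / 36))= -2249903 / 130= -17306.95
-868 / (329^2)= -124 / 15463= -0.01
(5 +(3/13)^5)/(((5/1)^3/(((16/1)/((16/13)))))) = 1856708/3570125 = 0.52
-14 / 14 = -1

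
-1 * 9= -9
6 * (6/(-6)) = -6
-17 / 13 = -1.31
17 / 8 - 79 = -76.88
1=1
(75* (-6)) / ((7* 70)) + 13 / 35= -134 / 245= -0.55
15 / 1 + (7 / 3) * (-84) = -181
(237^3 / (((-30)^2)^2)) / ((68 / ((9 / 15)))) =0.15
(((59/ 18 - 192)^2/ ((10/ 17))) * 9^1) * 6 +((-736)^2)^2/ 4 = 4401714519593/ 60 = 73361908659.88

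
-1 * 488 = -488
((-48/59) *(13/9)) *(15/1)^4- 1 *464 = -3537376/59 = -59955.53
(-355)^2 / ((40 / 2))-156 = 24581 / 4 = 6145.25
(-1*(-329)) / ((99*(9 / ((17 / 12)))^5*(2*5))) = 467132953 / 14546347960320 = 0.00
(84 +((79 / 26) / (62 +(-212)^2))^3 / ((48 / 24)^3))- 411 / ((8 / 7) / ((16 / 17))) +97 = -34313865895025509423393 / 217906507364749272576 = -157.47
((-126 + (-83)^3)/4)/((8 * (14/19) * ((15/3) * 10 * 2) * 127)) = -10866347/5689600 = -1.91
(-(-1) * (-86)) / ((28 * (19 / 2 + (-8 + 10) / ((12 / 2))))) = -129 / 413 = -0.31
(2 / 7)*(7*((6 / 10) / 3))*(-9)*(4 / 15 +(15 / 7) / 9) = -318 / 175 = -1.82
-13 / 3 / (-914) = 0.00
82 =82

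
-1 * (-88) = 88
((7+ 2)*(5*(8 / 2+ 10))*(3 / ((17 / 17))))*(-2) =-3780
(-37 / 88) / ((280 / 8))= -37 / 3080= -0.01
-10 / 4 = -2.50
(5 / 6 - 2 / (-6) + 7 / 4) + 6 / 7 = 317 / 84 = 3.77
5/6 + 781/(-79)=-4291/474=-9.05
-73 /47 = -1.55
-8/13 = -0.62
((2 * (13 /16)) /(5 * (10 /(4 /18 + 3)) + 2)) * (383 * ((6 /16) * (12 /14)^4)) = 35087013 /4878832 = 7.19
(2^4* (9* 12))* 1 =1728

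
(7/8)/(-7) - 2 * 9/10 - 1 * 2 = -157/40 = -3.92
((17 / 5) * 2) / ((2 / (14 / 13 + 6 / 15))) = 1632 / 325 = 5.02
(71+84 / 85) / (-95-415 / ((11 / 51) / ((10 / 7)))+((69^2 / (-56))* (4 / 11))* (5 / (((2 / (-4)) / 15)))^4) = -67309 / 14633701319575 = -0.00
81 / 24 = 27 / 8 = 3.38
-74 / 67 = -1.10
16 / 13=1.23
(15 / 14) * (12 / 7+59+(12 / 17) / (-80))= 433437 / 6664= 65.04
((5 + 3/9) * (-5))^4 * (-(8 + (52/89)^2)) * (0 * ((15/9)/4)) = 0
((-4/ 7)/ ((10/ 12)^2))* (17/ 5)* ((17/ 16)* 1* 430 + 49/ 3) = -1158414/ 875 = -1323.90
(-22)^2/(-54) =-242/27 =-8.96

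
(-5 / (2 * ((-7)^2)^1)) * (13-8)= -25 / 98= -0.26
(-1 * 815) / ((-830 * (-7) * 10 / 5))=-163 / 2324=-0.07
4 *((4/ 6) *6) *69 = 1104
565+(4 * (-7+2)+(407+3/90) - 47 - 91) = 24421/30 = 814.03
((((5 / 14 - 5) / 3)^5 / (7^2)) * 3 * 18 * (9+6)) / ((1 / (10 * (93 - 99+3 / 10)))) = 110227609375 / 13176688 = 8365.35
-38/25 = -1.52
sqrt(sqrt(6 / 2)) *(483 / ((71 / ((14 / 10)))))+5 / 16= 5 / 16+3381 *3^(1 / 4) / 355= 12.85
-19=-19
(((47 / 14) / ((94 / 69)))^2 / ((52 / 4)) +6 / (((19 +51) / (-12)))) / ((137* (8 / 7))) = -28611 / 7978880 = -0.00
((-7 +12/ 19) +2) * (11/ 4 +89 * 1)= -30461/ 76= -400.80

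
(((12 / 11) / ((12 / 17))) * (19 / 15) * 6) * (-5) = -646 / 11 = -58.73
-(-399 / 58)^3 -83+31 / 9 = 431990599 / 1756008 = 246.01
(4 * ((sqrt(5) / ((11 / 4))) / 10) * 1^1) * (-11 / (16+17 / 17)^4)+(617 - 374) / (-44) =-243 / 44 - 8 * sqrt(5) / 417605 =-5.52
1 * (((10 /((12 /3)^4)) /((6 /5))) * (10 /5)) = 25 /384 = 0.07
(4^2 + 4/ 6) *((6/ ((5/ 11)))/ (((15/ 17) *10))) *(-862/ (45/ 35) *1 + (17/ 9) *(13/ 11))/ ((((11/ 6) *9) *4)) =-374867/ 1485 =-252.44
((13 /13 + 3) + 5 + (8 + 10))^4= 531441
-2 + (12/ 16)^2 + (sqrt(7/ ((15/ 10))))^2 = 155/ 48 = 3.23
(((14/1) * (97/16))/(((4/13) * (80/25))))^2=1947898225/262144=7430.64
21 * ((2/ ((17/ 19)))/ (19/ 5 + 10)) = 1330/ 391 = 3.40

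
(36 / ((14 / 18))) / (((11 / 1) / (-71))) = -23004 / 77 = -298.75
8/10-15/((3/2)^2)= -88/15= -5.87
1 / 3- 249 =-746 / 3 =-248.67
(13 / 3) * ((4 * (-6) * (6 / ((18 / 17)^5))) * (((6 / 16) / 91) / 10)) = -1419857 / 7348320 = -0.19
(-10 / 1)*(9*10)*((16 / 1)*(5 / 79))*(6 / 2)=-216000 / 79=-2734.18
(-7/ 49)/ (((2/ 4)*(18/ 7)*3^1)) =-1/ 27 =-0.04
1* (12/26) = 6/13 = 0.46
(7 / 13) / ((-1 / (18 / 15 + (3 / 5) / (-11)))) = -441 / 715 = -0.62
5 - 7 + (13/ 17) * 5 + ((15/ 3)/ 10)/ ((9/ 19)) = 881/ 306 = 2.88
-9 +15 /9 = -22 /3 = -7.33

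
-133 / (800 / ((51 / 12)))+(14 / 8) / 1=3339 / 3200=1.04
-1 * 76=-76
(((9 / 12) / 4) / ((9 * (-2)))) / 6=-1 / 576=-0.00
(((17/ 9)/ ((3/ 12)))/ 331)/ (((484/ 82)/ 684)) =2.65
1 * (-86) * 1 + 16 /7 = -586 /7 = -83.71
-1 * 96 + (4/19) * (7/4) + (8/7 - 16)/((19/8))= -13551/133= -101.89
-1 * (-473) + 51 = 524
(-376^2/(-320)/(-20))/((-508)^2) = -2209/25806400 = -0.00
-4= -4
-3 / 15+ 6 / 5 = 1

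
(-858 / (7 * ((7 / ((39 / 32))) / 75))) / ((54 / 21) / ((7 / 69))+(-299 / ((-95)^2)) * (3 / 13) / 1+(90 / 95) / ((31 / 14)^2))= -329791775625 / 5260975568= -62.69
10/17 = 0.59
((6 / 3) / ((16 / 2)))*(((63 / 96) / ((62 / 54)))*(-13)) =-7371 / 3968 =-1.86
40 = 40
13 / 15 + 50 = 50.87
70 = 70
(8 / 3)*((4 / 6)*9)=16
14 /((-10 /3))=-4.20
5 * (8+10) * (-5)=-450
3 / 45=1 / 15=0.07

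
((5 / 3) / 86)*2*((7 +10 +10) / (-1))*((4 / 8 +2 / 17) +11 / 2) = -4680 / 731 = -6.40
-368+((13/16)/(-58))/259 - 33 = -96381165/240352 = -401.00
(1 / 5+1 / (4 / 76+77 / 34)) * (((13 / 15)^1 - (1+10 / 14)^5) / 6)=-16610626003 / 11322035550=-1.47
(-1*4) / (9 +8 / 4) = -4 / 11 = -0.36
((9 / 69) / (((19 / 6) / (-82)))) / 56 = -369 / 6118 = -0.06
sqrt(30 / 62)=sqrt(465) / 31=0.70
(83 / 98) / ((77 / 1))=83 / 7546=0.01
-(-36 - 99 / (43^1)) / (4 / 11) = 18117 / 172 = 105.33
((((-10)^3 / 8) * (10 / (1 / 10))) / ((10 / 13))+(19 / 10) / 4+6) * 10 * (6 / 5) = -1949223 / 10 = -194922.30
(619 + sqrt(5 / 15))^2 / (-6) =-(sqrt(3) + 1857)^2 / 54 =-63979.35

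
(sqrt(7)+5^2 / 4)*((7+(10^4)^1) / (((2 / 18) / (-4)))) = -3204712.20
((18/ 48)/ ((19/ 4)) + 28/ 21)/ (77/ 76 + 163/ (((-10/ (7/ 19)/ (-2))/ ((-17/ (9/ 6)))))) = -230/ 22003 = -0.01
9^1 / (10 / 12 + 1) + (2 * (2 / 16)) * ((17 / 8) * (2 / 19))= 16603 / 3344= 4.97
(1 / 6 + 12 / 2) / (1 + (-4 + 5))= 37 / 12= 3.08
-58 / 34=-29 / 17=-1.71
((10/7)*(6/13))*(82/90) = 164/273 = 0.60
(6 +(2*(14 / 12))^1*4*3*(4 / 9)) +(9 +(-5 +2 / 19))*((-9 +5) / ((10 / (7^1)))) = 5942 / 855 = 6.95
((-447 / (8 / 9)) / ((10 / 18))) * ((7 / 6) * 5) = -84483 / 16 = -5280.19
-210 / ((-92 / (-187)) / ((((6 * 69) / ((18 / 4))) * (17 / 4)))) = -333795 / 2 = -166897.50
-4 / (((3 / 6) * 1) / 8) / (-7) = 64 / 7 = 9.14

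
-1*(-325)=325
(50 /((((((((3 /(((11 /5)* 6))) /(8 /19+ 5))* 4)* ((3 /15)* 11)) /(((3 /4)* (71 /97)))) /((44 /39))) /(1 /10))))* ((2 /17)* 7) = 2815505 /407303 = 6.91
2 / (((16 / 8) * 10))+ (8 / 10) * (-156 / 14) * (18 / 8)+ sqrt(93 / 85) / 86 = -1397 / 70+ sqrt(7905) / 7310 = -19.94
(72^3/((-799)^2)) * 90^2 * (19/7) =12854.18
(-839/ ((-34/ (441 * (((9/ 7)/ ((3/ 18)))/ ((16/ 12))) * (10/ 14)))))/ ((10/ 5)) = 3058155/ 136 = 22486.43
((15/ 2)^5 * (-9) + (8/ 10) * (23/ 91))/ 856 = -3109637681/ 12463360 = -249.50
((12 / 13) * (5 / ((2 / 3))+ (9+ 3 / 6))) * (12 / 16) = 153 / 13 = 11.77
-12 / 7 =-1.71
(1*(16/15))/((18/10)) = 16/27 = 0.59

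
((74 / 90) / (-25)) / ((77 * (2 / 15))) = -37 / 11550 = -0.00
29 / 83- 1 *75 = -6196 / 83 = -74.65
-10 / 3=-3.33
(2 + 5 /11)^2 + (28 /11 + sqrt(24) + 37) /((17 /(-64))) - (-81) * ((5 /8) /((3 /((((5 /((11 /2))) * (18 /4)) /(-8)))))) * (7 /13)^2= -3233914377 /22248512 - 128 * sqrt(6) /17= -163.80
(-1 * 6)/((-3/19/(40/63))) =1520/63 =24.13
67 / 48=1.40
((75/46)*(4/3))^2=4.73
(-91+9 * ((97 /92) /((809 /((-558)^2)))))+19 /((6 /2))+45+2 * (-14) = 200088358 /55821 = 3584.46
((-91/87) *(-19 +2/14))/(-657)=-572/19053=-0.03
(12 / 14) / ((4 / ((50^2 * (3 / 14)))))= 5625 / 49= 114.80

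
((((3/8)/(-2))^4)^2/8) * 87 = 0.00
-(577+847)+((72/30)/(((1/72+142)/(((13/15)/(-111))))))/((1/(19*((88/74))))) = -498330733328/349950625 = -1424.00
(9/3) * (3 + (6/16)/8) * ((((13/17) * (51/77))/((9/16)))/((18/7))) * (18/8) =2535/352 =7.20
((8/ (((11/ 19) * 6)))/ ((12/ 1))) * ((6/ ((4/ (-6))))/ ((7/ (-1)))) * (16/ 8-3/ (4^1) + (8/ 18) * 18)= 2.28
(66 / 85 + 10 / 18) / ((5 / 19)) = 19361 / 3825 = 5.06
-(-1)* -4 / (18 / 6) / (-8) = 0.17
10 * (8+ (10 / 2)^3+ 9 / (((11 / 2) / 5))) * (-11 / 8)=-7765 / 4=-1941.25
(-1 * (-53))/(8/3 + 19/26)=15.60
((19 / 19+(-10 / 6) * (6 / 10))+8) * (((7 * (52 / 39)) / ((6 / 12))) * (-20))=-8960 / 3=-2986.67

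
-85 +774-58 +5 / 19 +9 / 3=12051 / 19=634.26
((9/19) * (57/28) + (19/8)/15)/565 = 943/474600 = 0.00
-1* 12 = -12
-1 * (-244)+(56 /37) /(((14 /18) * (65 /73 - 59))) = 6381920 /26159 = 243.97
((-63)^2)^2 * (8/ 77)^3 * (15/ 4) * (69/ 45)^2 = 155763.04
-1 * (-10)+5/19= 195/19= 10.26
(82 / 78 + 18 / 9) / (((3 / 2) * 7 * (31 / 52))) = 136 / 279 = 0.49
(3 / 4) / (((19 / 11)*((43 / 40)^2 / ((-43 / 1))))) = -13200 / 817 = -16.16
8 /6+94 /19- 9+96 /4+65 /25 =6806 /285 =23.88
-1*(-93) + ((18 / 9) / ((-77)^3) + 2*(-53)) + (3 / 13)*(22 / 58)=-2222403398 / 172112941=-12.91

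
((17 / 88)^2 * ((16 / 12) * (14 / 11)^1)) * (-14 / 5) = -14161 / 79860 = -0.18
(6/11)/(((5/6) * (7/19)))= 684/385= 1.78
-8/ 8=-1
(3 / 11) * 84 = 252 / 11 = 22.91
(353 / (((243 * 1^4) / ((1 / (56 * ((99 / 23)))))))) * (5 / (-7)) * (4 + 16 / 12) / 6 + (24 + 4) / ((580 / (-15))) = -223969132 / 307664973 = -0.73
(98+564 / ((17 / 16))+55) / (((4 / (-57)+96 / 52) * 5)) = 1722825 / 22372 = 77.01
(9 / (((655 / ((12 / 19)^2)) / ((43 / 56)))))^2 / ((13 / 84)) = 582301872 / 5087897999275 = 0.00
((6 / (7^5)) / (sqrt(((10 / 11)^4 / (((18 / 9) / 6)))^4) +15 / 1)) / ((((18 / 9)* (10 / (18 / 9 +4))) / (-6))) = -3858459858 / 115278742824175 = -0.00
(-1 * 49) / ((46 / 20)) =-490 / 23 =-21.30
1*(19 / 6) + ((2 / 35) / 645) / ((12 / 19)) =214472 / 67725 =3.17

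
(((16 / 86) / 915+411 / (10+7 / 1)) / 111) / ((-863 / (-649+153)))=8020781776 / 64072584945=0.13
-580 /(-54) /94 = 145 /1269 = 0.11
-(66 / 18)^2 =-121 / 9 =-13.44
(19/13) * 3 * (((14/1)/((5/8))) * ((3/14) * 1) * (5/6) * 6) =105.23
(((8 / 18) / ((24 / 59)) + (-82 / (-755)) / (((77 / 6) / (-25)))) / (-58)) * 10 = -2765765 / 18207882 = -0.15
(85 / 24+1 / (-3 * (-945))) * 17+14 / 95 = 26011063 / 430920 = 60.36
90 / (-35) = -18 / 7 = -2.57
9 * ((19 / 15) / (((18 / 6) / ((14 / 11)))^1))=266 / 55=4.84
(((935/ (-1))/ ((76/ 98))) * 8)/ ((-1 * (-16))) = -45815/ 76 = -602.83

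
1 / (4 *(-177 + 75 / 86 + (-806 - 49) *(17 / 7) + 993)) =-301 / 1516506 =-0.00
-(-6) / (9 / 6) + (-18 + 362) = 348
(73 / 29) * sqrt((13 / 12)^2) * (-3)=-949 / 116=-8.18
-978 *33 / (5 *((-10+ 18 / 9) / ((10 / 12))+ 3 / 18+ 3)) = 193644 / 193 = 1003.34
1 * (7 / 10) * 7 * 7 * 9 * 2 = 3087 / 5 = 617.40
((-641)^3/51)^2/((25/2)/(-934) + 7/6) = 23124470419105.47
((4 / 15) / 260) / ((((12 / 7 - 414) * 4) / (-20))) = 7 / 562770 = 0.00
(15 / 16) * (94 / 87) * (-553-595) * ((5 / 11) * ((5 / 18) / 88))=-1686125 / 1010592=-1.67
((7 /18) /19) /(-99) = -7 /33858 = -0.00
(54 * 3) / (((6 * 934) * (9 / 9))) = 27 / 934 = 0.03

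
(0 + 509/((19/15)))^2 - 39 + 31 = 58290337/361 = 161469.08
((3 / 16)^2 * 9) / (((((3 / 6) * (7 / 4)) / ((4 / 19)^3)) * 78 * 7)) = 27 / 4369183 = 0.00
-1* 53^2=-2809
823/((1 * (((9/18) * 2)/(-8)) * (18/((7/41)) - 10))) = -11522/167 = -68.99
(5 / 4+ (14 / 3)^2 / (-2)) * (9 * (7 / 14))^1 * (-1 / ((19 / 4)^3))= 2776 / 6859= 0.40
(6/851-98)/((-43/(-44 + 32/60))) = -54371584/548895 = -99.06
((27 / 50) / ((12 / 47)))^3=75686967 / 8000000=9.46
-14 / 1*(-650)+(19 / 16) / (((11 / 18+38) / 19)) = 50599249 / 5560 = 9100.58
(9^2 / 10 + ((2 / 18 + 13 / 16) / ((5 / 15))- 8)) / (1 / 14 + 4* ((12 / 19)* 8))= 7049 / 49800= 0.14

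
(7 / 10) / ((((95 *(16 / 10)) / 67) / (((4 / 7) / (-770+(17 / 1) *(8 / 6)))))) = -201 / 851960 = -0.00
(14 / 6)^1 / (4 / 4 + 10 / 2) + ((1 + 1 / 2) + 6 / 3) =35 / 9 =3.89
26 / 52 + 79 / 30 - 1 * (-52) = 55.13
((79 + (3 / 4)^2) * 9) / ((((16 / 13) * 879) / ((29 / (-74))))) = -1439763 / 5550592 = -0.26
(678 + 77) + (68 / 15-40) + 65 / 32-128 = 284911 / 480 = 593.56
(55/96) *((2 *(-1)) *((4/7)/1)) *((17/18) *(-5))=3.09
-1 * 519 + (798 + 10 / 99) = 27631 / 99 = 279.10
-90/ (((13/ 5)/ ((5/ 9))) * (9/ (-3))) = 250/ 39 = 6.41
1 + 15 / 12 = 9 / 4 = 2.25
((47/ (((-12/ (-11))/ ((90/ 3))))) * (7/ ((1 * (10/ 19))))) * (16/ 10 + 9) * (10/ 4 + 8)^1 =76530993/ 40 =1913274.82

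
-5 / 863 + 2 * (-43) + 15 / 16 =-1174623 / 13808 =-85.07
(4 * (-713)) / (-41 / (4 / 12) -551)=1426 / 337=4.23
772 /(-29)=-772 /29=-26.62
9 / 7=1.29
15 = 15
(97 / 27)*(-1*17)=-1649 / 27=-61.07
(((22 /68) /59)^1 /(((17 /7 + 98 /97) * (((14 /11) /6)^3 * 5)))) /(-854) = -38344779 /980035412300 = -0.00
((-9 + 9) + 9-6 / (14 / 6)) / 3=15 / 7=2.14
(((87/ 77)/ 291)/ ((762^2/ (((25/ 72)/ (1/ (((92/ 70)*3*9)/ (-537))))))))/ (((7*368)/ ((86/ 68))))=-6235/ 82771419670765056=-0.00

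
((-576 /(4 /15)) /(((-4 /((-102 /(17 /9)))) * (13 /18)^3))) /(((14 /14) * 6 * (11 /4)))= -113374080 /24167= -4691.28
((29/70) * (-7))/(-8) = 0.36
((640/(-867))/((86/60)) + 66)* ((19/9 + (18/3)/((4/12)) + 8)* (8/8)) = 205886846/111843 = 1840.86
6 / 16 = 3 / 8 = 0.38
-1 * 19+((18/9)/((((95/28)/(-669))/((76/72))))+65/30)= -433.10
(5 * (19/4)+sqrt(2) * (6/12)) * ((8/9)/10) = 2 * sqrt(2)/45+19/9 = 2.17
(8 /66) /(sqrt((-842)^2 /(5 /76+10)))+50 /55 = sqrt(1615) /87989+10 /11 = 0.91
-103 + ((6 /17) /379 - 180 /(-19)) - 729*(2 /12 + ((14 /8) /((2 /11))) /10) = -8977454461 /9793360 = -916.69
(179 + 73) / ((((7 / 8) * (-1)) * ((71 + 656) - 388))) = -96 / 113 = -0.85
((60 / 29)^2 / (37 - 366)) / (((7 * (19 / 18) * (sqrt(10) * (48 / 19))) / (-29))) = 0.01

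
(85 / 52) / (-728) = -85 / 37856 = -0.00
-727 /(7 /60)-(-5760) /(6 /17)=70620 /7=10088.57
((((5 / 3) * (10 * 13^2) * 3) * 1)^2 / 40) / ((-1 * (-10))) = 714025 / 4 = 178506.25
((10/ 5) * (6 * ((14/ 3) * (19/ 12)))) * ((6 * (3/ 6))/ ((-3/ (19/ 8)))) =-2527/ 12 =-210.58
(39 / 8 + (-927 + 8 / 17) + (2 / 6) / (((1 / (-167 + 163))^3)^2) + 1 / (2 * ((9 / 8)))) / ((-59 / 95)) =-51642665 / 72216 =-715.11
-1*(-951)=951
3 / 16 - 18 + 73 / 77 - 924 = -1159145 / 1232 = -940.86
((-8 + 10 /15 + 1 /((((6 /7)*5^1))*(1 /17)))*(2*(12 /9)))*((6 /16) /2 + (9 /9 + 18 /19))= -65549 /3420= -19.17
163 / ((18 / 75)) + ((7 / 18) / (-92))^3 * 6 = 514050882857 / 756884736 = 679.17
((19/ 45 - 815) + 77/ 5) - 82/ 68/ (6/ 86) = -1249187/ 1530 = -816.46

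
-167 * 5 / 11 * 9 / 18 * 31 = -25885 / 22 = -1176.59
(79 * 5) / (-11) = -395 / 11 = -35.91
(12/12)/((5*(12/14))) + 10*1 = 307/30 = 10.23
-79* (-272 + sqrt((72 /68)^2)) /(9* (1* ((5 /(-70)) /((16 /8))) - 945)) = -216776 /86139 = -2.52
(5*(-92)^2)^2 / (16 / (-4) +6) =895491200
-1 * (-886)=886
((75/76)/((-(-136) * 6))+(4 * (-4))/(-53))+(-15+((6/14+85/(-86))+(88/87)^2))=-35528562153767/2496107968704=-14.23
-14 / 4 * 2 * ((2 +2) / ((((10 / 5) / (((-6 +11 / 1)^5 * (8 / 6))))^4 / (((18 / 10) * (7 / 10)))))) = -5981445312500000 / 9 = -664605034722222.22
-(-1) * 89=89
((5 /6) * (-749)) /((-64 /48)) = 3745 /8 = 468.12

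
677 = 677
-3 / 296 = -0.01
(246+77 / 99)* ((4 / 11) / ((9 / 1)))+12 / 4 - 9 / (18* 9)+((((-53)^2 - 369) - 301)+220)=4226753 / 1782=2371.92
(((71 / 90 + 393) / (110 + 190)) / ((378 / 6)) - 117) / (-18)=28425937 / 4374000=6.50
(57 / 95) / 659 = 3 / 3295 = 0.00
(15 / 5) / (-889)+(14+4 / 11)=140429 / 9779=14.36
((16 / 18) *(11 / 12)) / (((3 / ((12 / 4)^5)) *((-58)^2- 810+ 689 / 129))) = 8514 / 330155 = 0.03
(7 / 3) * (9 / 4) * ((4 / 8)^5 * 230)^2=277725 / 1024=271.22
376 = 376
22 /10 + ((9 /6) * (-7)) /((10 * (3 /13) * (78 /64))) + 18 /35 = -107 /105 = -1.02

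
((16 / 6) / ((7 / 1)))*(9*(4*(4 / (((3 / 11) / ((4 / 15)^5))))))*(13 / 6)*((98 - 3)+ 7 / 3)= 2736521216 / 47840625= 57.20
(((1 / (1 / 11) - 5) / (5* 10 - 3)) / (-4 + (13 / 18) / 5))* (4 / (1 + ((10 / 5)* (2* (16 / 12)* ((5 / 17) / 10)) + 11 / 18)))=-660960 / 8823169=-0.07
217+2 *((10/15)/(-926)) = 217.00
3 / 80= 0.04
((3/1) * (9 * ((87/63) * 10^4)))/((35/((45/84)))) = 1957500/343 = 5707.00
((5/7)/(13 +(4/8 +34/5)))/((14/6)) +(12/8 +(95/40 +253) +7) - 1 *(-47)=24739389/79576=310.89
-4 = -4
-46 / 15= -3.07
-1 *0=0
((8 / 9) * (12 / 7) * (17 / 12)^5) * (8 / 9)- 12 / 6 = 1052441 / 183708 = 5.73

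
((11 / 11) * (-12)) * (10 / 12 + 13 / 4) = -49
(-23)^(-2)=1 /529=0.00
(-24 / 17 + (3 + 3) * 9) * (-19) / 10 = -8493 / 85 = -99.92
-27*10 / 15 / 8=-9 / 4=-2.25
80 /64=5 /4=1.25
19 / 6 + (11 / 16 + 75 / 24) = 335 / 48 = 6.98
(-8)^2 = 64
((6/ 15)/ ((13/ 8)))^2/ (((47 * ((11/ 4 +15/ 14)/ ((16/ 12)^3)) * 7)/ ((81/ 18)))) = 32768/ 63742575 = 0.00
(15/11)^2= 225/121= 1.86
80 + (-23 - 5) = 52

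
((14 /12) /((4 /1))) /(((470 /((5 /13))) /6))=7 /4888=0.00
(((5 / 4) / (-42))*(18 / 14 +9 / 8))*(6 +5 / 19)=-3825 / 8512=-0.45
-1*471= -471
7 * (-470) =-3290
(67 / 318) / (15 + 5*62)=67 / 103350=0.00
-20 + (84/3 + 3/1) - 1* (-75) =86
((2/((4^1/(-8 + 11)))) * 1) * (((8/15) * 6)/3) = 8/5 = 1.60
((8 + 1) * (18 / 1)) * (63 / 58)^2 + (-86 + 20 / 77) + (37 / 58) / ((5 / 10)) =13815331 / 129514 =106.67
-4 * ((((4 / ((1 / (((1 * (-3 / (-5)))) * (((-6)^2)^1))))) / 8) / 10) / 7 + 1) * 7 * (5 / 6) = -404 / 15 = -26.93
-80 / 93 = -0.86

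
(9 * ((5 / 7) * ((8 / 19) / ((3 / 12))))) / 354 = 0.03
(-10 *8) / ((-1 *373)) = 0.21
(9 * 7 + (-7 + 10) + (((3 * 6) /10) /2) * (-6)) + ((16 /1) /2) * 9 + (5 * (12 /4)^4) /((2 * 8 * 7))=76281 /560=136.22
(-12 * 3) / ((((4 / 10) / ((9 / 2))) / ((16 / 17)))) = -6480 / 17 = -381.18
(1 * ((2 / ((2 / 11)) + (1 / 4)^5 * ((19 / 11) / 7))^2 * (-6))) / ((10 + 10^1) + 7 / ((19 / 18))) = -42880576649313 / 1572902797312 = -27.26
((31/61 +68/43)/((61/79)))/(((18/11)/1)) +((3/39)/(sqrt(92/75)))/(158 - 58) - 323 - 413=-234995195/320006 +sqrt(69)/11960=-734.35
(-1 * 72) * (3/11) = -216/11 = -19.64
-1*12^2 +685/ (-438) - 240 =-168877/ 438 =-385.56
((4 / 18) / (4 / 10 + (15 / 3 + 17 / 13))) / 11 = 65 / 21582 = 0.00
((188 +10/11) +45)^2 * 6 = 39721974/121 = 328280.78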